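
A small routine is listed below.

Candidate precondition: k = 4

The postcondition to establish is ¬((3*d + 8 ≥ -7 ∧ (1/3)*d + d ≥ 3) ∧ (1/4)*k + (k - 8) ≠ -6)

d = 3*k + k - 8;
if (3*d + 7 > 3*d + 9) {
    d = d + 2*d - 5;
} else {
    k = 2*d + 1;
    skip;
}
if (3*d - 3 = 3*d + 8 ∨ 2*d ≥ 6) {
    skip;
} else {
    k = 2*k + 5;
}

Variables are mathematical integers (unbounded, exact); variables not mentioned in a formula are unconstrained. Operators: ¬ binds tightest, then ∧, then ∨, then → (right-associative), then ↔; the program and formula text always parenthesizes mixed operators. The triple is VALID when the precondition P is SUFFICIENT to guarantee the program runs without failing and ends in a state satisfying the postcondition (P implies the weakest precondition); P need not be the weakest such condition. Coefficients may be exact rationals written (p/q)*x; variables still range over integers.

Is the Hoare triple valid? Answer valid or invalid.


Working backward. After the program, the postcondition ¬((3*d + 8 ≥ -7 ∧ (1/3)*d + d ≥ 3) ∧ (1/4)*k + (k - 8) ≠ -6) must hold; in canonical form it is ¬(3*d ≥ -15 ∧ (4/3)*d ≥ 3 ∧ (5/4)*k ≠ 2).
Then branch requires ¬(3*d ≥ -15 ∧ (4/3)*d ≥ 3 ∧ (5/4)*k ≠ 2); else branch requires ¬(3*d ≥ -15 ∧ (4/3)*d ≥ 3 ∧ (5/2)*k ≠ -17/4).
Before the if: (2*d ≥ 6 → (¬(3*d ≥ -15 ∧ (4/3)*d ≥ 3 ∧ (5/4)*k ≠ 2))) ∧ ((¬(2*d ≥ 6)) → (¬(3*d ≥ -15 ∧ (4/3)*d ≥ 3 ∧ (5/2)*k ≠ -17/4)))
Then branch requires (6*d ≥ 16 → (¬(9*d ≥ 0 ∧ 4*d ≥ 29/3 ∧ (5/4)*k ≠ 2))) ∧ ((¬(6*d ≥ 16)) → (¬(9*d ≥ 0 ∧ 4*d ≥ 29/3 ∧ (5/2)*k ≠ -17/4))); else branch requires (2*d ≥ 6 → (¬(3*d ≥ -15 ∧ (4/3)*d ≥ 3 ∧ (5/2)*d ≠ 3/4))) ∧ ((¬(2*d ≥ 6)) → (¬(3*d ≥ -15 ∧ (4/3)*d ≥ 3 ∧ 5*d ≠ -27/4))).
Before the if: (2*d ≥ 6 → (¬(3*d ≥ -15 ∧ (4/3)*d ≥ 3 ∧ (5/2)*d ≠ 3/4))) ∧ ((¬(2*d ≥ 6)) → (¬(3*d ≥ -15 ∧ (4/3)*d ≥ 3 ∧ 5*d ≠ -27/4)))
Before d := 3*k + k - 8: (8*k ≥ 22 → (¬(12*k ≥ 9 ∧ (16/3)*k ≥ 41/3 ∧ 10*k ≠ 83/4))) ∧ ((¬(8*k ≥ 22)) → (¬(12*k ≥ 9 ∧ (16/3)*k ≥ 41/3 ∧ 20*k ≠ 133/4)))
The weakest precondition is (8*k ≥ 22 → (¬(12*k ≥ 9 ∧ (16/3)*k ≥ 41/3 ∧ 10*k ≠ 83/4))) ∧ ((¬(8*k ≥ 22)) → (¬(12*k ≥ 9 ∧ (16/3)*k ≥ 41/3 ∧ 20*k ≠ 133/4))).
Check whether k = 4 implies it.
Countermodel: at the initial state k = 4, the precondition holds but the weakest precondition fails.
Answer: invalid


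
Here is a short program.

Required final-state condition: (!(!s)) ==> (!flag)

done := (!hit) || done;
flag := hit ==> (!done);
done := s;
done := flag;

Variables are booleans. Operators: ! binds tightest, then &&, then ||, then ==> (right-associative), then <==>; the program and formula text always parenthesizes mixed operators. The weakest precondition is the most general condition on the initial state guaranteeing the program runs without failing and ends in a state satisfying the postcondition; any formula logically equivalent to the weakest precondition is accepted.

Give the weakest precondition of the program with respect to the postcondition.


Working backward. After the program, the postcondition (!(!s)) ==> (!flag) must hold; in canonical form it is s ==> (!flag).
Before done := flag: s ==> (!flag)
Before done := s: s ==> (!flag)
Before flag := hit ==> (!done): s ==> (!(hit ==> (!done)))
Before done := (!hit) || done: s ==> (!(hit ==> (!((!hit) || done))))
Answer: WP = s ==> (!(hit ==> (!((!hit) || done))))


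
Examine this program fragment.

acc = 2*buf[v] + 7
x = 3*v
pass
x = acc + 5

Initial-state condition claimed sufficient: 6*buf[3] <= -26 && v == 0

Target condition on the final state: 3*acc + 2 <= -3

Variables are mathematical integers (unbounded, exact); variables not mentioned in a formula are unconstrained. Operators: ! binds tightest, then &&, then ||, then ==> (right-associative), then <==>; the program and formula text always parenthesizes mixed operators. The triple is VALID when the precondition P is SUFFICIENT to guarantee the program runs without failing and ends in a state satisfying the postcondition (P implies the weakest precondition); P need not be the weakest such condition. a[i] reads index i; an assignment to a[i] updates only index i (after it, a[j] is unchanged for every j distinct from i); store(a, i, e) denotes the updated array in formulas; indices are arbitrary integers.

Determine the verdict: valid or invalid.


Working backward. After the program, the postcondition 3*acc + 2 <= -3 must hold; in canonical form it is 3*acc <= -5.
Before x := acc + 5: 3*acc <= -5
Before skip: 3*acc <= -5
Before x := 3*v: 3*acc <= -5
Before acc := 2*buf[v] + 7: 6*buf[v] <= -26
The weakest precondition is 6*buf[v] <= -26.
Check whether 6*buf[3] <= -26 && v == 0 implies it.
Countermodel: at the initial state buf = {[0] = 17422, [3] = -5, elsewhere -5}, v = 0, the precondition holds but the weakest precondition fails.
Answer: invalid


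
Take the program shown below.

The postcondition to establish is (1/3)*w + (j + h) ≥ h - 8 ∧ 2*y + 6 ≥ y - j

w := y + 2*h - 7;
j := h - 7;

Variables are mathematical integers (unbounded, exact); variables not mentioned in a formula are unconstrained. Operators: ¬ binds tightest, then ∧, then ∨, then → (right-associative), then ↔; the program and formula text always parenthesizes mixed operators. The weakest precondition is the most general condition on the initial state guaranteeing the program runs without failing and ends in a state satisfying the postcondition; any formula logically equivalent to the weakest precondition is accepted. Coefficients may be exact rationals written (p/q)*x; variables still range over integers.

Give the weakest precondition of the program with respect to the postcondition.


Working backward. After the program, the postcondition (1/3)*w + (j + h) ≥ h - 8 ∧ 2*y + 6 ≥ y - j must hold; in canonical form it is j + (1/3)*w ≥ -8 ∧ j + y ≥ -6.
Before j := h - 7: h + (1/3)*w ≥ -1 ∧ h + y ≥ 1
Before w := y + 2*h - 7: (5/3)*h + (1/3)*y ≥ 4/3 ∧ h + y ≥ 1
Answer: WP = (5/3)*h + (1/3)*y ≥ 4/3 ∧ h + y ≥ 1


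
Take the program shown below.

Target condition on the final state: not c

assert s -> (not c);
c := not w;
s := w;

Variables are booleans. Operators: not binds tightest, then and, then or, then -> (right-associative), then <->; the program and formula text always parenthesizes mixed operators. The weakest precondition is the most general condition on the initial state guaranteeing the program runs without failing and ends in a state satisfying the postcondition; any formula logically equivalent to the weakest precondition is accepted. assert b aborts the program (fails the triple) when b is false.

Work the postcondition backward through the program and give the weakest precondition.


Working backward. After the program, not c must hold.
Before s := w: not c
Before c := not w: w
Before assert s -> (not c): (s -> (not c)) and w
Answer: WP = (s -> (not c)) and w


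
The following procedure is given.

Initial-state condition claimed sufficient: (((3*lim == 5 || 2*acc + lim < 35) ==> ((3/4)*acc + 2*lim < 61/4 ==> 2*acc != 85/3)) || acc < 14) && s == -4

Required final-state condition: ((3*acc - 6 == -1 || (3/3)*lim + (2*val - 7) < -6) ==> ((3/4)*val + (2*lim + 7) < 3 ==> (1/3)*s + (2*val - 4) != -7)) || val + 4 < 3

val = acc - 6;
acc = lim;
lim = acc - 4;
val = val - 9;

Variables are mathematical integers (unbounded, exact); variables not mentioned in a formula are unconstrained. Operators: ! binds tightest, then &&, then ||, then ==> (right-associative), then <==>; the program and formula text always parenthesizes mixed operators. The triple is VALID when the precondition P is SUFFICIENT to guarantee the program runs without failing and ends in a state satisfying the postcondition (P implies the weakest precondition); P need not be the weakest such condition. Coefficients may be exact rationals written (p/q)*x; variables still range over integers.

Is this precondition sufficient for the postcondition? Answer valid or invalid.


Working backward. After the program, the postcondition ((3*acc - 6 == -1 || (3/3)*lim + (2*val - 7) < -6) ==> ((3/4)*val + (2*lim + 7) < 3 ==> (1/3)*s + (2*val - 4) != -7)) || val + 4 < 3 must hold; in canonical form it is ((3*acc == 5 || lim + 2*val < 1) ==> (2*lim + (3/4)*val < -4 ==> (1/3)*s + 2*val != -3)) || val < -1.
Before val := val - 9: ((3*acc == 5 || lim + 2*val < 19) ==> (2*lim + (3/4)*val < 11/4 ==> (1/3)*s + 2*val != 15)) || val < 8
Before lim := acc - 4: ((3*acc == 5 || acc + 2*val < 23) ==> (2*acc + (3/4)*val < 43/4 ==> (1/3)*s + 2*val != 15)) || val < 8
Before acc := lim: ((3*lim == 5 || lim + 2*val < 23) ==> (2*lim + (3/4)*val < 43/4 ==> (1/3)*s + 2*val != 15)) || val < 8
Before val := acc - 6: ((3*lim == 5 || 2*acc + lim < 35) ==> ((3/4)*acc + 2*lim < 61/4 ==> 2*acc + (1/3)*s != 27)) || acc < 14
The weakest precondition is ((3*lim == 5 || 2*acc + lim < 35) ==> ((3/4)*acc + 2*lim < 61/4 ==> 2*acc + (1/3)*s != 27)) || acc < 14.
Check whether (((3*lim == 5 || 2*acc + lim < 35) ==> ((3/4)*acc + 2*lim < 61/4 ==> 2*acc != 85/3)) || acc < 14) && s == -4 implies it.
Every state satisfying the precondition satisfies the weakest precondition: the implication holds.
Answer: valid


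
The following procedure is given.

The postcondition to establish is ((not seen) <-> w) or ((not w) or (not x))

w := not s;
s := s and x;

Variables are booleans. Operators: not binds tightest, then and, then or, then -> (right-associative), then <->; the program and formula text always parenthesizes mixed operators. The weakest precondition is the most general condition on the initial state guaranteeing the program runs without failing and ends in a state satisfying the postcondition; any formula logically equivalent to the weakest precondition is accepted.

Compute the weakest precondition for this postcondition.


Working backward. After the program, the postcondition ((not seen) <-> w) or ((not w) or (not x)) must hold; in canonical form it is ((not seen) <-> w) or (not w) or (not x).
Before s := s and x: ((not seen) <-> w) or (not w) or (not x)
Before w := not s: ((not seen) <-> (not s)) or s or (not x)
Answer: WP = ((not seen) <-> (not s)) or s or (not x)


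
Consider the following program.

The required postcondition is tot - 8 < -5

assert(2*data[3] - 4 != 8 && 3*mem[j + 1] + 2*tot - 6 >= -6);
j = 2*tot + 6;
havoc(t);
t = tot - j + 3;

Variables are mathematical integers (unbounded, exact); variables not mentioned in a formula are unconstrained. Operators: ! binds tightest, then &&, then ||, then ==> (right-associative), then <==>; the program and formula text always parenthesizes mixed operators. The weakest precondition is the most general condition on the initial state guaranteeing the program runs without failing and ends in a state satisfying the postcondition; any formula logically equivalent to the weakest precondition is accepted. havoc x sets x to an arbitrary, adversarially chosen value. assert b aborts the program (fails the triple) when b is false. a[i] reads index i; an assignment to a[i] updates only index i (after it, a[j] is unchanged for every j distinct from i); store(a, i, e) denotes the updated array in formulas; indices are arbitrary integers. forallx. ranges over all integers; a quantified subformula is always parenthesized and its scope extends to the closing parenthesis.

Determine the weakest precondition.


Working backward. After the program, the postcondition tot - 8 < -5 must hold; in canonical form it is tot < 3.
Before t := tot - j + 3: tot < 3
Before havoc t: tot < 3
Before j := 2*tot + 6: tot < 3
Before assert 2*data[3] - 4 != 8 && 3*mem[j + 1] + 2*tot - 6 >= -6: 2*data[3] != 12 && 3*mem[j + 1] + 2*tot >= 0 && tot < 3
Answer: WP = 2*data[3] != 12 && 3*mem[j + 1] + 2*tot >= 0 && tot < 3


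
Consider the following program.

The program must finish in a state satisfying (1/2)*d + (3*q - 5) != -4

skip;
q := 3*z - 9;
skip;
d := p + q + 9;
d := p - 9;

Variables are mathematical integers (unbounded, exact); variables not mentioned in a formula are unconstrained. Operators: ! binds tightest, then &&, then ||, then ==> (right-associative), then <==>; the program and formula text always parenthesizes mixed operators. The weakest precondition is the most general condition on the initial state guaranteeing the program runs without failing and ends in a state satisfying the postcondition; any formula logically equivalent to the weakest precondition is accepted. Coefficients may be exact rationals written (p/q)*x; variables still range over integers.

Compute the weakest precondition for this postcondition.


Working backward. After the program, the postcondition (1/2)*d + (3*q - 5) != -4 must hold; in canonical form it is (1/2)*d + 3*q != 1.
Before d := p - 9: (1/2)*p + 3*q != 11/2
Before d := p + q + 9: (1/2)*p + 3*q != 11/2
Before skip: (1/2)*p + 3*q != 11/2
Before q := 3*z - 9: (1/2)*p + 9*z != 65/2
Before skip: (1/2)*p + 9*z != 65/2
Answer: WP = (1/2)*p + 9*z != 65/2


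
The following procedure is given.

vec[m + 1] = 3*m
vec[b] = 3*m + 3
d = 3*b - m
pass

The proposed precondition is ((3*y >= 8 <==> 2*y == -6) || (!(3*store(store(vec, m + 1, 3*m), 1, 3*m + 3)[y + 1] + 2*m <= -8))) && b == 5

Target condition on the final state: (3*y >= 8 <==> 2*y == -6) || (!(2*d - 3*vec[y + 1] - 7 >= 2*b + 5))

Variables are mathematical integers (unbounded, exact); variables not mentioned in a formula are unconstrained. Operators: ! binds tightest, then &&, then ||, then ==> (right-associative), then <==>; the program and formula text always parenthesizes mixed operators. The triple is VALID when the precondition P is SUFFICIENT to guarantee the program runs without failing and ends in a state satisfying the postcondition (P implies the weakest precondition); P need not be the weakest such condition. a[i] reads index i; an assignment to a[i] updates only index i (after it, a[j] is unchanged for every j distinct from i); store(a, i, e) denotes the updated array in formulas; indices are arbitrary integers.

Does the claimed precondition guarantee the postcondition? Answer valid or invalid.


Working backward. After the program, the postcondition (3*y >= 8 <==> 2*y == -6) || (!(2*d - 3*vec[y + 1] - 7 >= 2*b + 5)) must hold; in canonical form it is (3*y >= 8 <==> 2*y == -6) || (!(2*d >= 3*vec[y + 1] + 2*b + 12)).
Before skip: (3*y >= 8 <==> 2*y == -6) || (!(2*d >= 3*vec[y + 1] + 2*b + 12))
Before d := 3*b - m: (3*y >= 8 <==> 2*y == -6) || (!(4*b >= 3*vec[y + 1] + 2*m + 12))
Before vec[b] := 3*m + 3: (3*y >= 8 <==> 2*y == -6) || (!(4*b >= 3*store(vec, b, 3*m + 3)[y + 1] + 2*m + 12))
Before vec[m + 1] := 3*m: (3*y >= 8 <==> 2*y == -6) || (!(4*b >= 3*store(store(vec, m + 1, 3*m), b, 3*m + 3)[y + 1] + 2*m + 12))
The weakest precondition is (3*y >= 8 <==> 2*y == -6) || (!(4*b >= 3*store(store(vec, m + 1, 3*m), b, 3*m + 3)[y + 1] + 2*m + 12)).
Check whether ((3*y >= 8 <==> 2*y == -6) || (!(3*store(store(vec, m + 1, 3*m), 1, 3*m + 3)[y + 1] + 2*m <= -8))) && b == 5 implies it.
Countermodel: at the initial state b = 5, m = 6, vec = {[1] = 2, [5] = 2, [6] = -2, [7] = 2, elsewhere 2}, y = 5, the precondition holds but the weakest precondition fails.
Answer: invalid


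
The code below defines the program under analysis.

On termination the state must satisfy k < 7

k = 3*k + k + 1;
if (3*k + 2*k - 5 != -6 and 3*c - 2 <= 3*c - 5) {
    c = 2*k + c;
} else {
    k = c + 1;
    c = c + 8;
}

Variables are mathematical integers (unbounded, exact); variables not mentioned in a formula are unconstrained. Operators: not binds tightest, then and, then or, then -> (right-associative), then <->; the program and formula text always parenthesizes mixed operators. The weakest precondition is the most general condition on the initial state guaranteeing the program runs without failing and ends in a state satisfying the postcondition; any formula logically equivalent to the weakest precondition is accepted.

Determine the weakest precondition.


Working backward. After the program, k < 7 must hold.
Then branch requires k < 7; else branch requires c < 6.
Before the if: c < 6
Before k := 3*k + k + 1: c < 6
Answer: WP = c < 6


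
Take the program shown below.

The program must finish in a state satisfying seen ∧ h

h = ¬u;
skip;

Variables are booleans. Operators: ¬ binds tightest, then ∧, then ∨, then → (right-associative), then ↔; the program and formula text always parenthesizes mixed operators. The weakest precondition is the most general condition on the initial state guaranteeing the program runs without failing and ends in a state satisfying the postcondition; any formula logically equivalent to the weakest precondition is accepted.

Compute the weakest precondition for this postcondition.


Working backward. After the program, seen ∧ h must hold.
Before skip: seen ∧ h
Before h := ¬u: seen ∧ (¬u)
Answer: WP = seen ∧ (¬u)


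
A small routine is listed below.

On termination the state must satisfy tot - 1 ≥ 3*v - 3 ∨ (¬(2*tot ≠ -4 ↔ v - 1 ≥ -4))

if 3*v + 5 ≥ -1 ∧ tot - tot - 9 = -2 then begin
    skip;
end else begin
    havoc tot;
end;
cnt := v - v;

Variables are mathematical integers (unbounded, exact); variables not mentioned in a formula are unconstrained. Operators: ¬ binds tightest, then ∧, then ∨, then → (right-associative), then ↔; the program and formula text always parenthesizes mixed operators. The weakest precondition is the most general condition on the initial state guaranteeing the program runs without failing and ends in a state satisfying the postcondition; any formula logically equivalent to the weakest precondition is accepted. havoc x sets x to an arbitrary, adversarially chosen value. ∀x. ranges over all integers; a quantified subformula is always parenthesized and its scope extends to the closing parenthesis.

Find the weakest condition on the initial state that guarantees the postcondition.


Working backward. After the program, the postcondition tot - 1 ≥ 3*v - 3 ∨ (¬(2*tot ≠ -4 ↔ v - 1 ≥ -4)) must hold; in canonical form it is tot ≥ 3*v - 2 ∨ (¬(2*tot ≠ -4 ↔ v ≥ -3)).
Before cnt := v - v: tot ≥ 3*v - 2 ∨ (¬(2*tot ≠ -4 ↔ v ≥ -3))
Then branch requires tot ≥ 3*v - 2 ∨ (¬(2*tot ≠ -4 ↔ v ≥ -3)); else branch requires ∀tot_1. (tot_1 ≥ 3*v - 2 ∨ (¬(2*tot_1 ≠ -4 ↔ v ≥ -3))).
Before the if: ∀tot_1. (tot_1 ≥ 3*v - 2 ∨ (¬(2*tot_1 ≠ -4 ↔ v ≥ -3)))
Answer: WP = ∀tot_1. (tot_1 ≥ 3*v - 2 ∨ (¬(2*tot_1 ≠ -4 ↔ v ≥ -3)))


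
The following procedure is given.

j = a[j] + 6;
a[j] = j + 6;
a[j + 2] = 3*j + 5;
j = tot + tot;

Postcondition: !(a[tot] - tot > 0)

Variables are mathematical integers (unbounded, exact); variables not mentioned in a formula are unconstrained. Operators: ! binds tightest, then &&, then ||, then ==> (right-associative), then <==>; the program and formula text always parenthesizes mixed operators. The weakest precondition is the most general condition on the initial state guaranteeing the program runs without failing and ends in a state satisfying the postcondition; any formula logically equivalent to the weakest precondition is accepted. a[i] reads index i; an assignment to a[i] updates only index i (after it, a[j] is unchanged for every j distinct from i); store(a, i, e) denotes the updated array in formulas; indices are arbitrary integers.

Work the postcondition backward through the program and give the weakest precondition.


Working backward. After the program, the postcondition !(a[tot] - tot > 0) must hold; in canonical form it is !(a[tot] > tot).
Before j := tot + tot: !(a[tot] > tot)
Before a[j + 2] := 3*j + 5: !(store(a, j + 2, 3*j + 5)[tot] > tot)
Before a[j] := j + 6: !(store(store(a, j, j + 6), j + 2, 3*j + 5)[tot] > tot)
Before j := a[j] + 6: !(store(store(a, a[j] + 6, a[j] + 12), a[j] + 8, 3*a[j] + 23)[tot] > tot)
Answer: WP = !(store(store(a, a[j] + 6, a[j] + 12), a[j] + 8, 3*a[j] + 23)[tot] > tot)


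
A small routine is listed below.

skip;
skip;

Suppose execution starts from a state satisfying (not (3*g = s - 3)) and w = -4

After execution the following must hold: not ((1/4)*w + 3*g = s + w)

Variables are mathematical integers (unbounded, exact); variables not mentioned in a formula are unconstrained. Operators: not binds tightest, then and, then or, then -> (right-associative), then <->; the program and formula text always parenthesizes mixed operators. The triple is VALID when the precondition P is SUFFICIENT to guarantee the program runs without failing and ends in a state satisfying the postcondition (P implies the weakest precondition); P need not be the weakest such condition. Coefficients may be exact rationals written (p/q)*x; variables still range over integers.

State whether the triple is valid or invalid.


Working backward. After the program, the postcondition not ((1/4)*w + 3*g = s + w) must hold; in canonical form it is not (3*g = s + (3/4)*w).
Before skip: not (3*g = s + (3/4)*w)
Before skip: not (3*g = s + (3/4)*w)
The weakest precondition is not (3*g = s + (3/4)*w).
Check whether (not (3*g = s - 3)) and w = -4 implies it.
Every state satisfying the precondition satisfies the weakest precondition: the implication holds.
Answer: valid


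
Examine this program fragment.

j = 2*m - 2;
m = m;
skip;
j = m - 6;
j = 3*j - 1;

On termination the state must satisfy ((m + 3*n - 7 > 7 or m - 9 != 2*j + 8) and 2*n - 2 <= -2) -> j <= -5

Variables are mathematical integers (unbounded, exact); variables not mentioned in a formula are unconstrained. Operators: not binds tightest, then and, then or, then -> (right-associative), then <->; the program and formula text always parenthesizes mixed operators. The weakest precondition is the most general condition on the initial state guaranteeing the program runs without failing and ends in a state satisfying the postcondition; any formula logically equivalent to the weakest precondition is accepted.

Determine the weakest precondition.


Working backward. After the program, the postcondition ((m + 3*n - 7 > 7 or m - 9 != 2*j + 8) and 2*n - 2 <= -2) -> j <= -5 must hold; in canonical form it is ((m + 3*n > 14 or m != 2*j + 17) and 2*n <= 0) -> j <= -5.
Before j := 3*j - 1: ((m + 3*n > 14 or m != 6*j + 15) and 2*n <= 0) -> 3*j <= -4
Before j := m - 6: ((m + 3*n > 14 or 5*m != 21) and 2*n <= 0) -> 3*m <= 14
Before skip: ((m + 3*n > 14 or 5*m != 21) and 2*n <= 0) -> 3*m <= 14
Before m := m: ((m + 3*n > 14 or 5*m != 21) and 2*n <= 0) -> 3*m <= 14
Before j := 2*m - 2: ((m + 3*n > 14 or 5*m != 21) and 2*n <= 0) -> 3*m <= 14
Answer: WP = ((m + 3*n > 14 or 5*m != 21) and 2*n <= 0) -> 3*m <= 14


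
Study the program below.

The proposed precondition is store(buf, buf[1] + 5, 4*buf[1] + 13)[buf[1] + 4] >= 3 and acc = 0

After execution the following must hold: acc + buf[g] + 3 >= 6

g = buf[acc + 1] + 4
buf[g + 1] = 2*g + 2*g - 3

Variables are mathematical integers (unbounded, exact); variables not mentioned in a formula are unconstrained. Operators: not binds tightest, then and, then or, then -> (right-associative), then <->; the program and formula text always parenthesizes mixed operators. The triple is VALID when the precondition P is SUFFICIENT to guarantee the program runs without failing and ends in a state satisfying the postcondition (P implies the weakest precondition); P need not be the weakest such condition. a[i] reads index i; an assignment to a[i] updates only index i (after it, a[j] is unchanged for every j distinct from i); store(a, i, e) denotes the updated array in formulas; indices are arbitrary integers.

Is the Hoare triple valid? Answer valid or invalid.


Working backward. After the program, the postcondition acc + buf[g] + 3 >= 6 must hold; in canonical form it is buf[g] + acc >= 3.
Before buf[g + 1] := 2*g + 2*g - 3: store(buf, g + 1, 4*g - 3)[g] + acc >= 3
Before g := buf[acc + 1] + 4: store(buf, buf[acc + 1] + 5, 4*buf[acc + 1] + 13)[buf[acc + 1] + 4] + acc >= 3
The weakest precondition is store(buf, buf[acc + 1] + 5, 4*buf[acc + 1] + 13)[buf[acc + 1] + 4] + acc >= 3.
Check whether store(buf, buf[1] + 5, 4*buf[1] + 13)[buf[1] + 4] >= 3 and acc = 0 implies it.
Every state satisfying the precondition satisfies the weakest precondition: the implication holds.
Answer: valid


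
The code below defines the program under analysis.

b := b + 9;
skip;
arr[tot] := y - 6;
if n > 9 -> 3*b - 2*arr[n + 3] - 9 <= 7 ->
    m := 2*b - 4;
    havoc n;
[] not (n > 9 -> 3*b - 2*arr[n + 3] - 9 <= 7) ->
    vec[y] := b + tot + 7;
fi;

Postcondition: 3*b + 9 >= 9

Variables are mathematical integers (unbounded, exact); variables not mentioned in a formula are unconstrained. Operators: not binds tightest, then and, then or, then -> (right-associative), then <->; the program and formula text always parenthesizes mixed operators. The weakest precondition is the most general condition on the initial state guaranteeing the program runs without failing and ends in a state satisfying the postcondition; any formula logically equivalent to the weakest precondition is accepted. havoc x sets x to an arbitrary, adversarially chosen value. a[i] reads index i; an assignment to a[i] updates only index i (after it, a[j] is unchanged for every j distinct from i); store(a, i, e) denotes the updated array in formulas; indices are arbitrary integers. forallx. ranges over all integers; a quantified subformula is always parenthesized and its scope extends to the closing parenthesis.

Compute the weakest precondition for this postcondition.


Working backward. After the program, the postcondition 3*b + 9 >= 9 must hold; in canonical form it is 3*b >= 0.
Then branch requires 3*b >= 0; else branch requires 3*b >= 0.
Before the if: ((n > 9 -> 3*b <= 2*arr[n + 3] + 16) -> 3*b >= 0) and ((not (n > 9 -> 3*b <= 2*arr[n + 3] + 16)) -> 3*b >= 0)
Before arr[tot] := y - 6: ((n > 9 -> 3*b <= 2*store(arr, tot, y - 6)[n + 3] + 16) -> 3*b >= 0) and ((not (n > 9 -> 3*b <= 2*store(arr, tot, y - 6)[n + 3] + 16)) -> 3*b >= 0)
Before skip: ((n > 9 -> 3*b <= 2*store(arr, tot, y - 6)[n + 3] + 16) -> 3*b >= 0) and ((not (n > 9 -> 3*b <= 2*store(arr, tot, y - 6)[n + 3] + 16)) -> 3*b >= 0)
Before b := b + 9: ((n > 9 -> 3*b <= 2*store(arr, tot, y - 6)[n + 3] - 11) -> 3*b >= -27) and ((not (n > 9 -> 3*b <= 2*store(arr, tot, y - 6)[n + 3] - 11)) -> 3*b >= -27)
Answer: WP = ((n > 9 -> 3*b <= 2*store(arr, tot, y - 6)[n + 3] - 11) -> 3*b >= -27) and ((not (n > 9 -> 3*b <= 2*store(arr, tot, y - 6)[n + 3] - 11)) -> 3*b >= -27)


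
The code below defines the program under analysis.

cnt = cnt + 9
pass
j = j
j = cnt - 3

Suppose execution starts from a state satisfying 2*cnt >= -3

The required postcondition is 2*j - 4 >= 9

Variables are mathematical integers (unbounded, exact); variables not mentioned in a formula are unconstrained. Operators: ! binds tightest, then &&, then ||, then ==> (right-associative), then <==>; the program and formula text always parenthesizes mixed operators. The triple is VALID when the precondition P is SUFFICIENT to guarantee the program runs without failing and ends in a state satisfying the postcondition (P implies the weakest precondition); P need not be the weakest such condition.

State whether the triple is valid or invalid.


Working backward. After the program, the postcondition 2*j - 4 >= 9 must hold; in canonical form it is 2*j >= 13.
Before j := cnt - 3: 2*cnt >= 19
Before j := j: 2*cnt >= 19
Before skip: 2*cnt >= 19
Before cnt := cnt + 9: 2*cnt >= 1
The weakest precondition is 2*cnt >= 1.
Check whether 2*cnt >= -3 implies it.
Countermodel: at the initial state cnt = -1, the precondition holds but the weakest precondition fails.
Answer: invalid


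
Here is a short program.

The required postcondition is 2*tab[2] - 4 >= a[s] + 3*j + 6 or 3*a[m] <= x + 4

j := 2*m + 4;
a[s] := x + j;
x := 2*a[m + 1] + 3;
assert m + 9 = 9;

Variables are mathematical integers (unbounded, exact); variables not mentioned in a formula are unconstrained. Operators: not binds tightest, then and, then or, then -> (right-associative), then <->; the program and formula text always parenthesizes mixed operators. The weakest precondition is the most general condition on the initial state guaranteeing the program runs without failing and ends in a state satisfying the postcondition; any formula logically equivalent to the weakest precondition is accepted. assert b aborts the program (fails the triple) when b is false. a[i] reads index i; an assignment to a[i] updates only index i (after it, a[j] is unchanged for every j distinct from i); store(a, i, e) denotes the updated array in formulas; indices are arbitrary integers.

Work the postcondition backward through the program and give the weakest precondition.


Working backward. After the program, the postcondition 2*tab[2] - 4 >= a[s] + 3*j + 6 or 3*a[m] <= x + 4 must hold; in canonical form it is 2*tab[2] >= a[s] + 3*j + 10 or 3*a[m] <= x + 4.
Before assert m + 9 = 9: m = 0 and (2*tab[2] >= a[s] + 3*j + 10 or 3*a[m] <= x + 4)
Before x := 2*a[m + 1] + 3: m = 0 and (2*tab[2] >= a[s] + 3*j + 10 or 3*a[m] <= 2*a[m + 1] + 7)
Before a[s] := x + j: m = 0 and (2*tab[2] >= store(a, s, j + x)[s] + 3*j + 10 or 3*store(a, s, j + x)[m] <= 2*store(a, s, j + x)[m + 1] + 7)
Before j := 2*m + 4: m = 0 and (2*tab[2] >= store(a, s, 2*m + x + 4)[s] + 6*m + 22 or 3*store(a, s, 2*m + x + 4)[m] <= 2*store(a, s, 2*m + x + 4)[m + 1] + 7)
Answer: WP = m = 0 and (2*tab[2] >= store(a, s, 2*m + x + 4)[s] + 6*m + 22 or 3*store(a, s, 2*m + x + 4)[m] <= 2*store(a, s, 2*m + x + 4)[m + 1] + 7)


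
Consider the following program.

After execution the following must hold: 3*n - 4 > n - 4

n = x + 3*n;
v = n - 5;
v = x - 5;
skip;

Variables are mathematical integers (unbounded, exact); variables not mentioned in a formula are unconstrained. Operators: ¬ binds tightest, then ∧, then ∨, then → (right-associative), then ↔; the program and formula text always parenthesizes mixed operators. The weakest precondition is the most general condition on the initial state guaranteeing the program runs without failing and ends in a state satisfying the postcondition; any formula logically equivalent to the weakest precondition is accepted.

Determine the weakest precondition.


Working backward. After the program, the postcondition 3*n - 4 > n - 4 must hold; in canonical form it is 2*n > 0.
Before skip: 2*n > 0
Before v := x - 5: 2*n > 0
Before v := n - 5: 2*n > 0
Before n := x + 3*n: 6*n + 2*x > 0
Answer: WP = 6*n + 2*x > 0


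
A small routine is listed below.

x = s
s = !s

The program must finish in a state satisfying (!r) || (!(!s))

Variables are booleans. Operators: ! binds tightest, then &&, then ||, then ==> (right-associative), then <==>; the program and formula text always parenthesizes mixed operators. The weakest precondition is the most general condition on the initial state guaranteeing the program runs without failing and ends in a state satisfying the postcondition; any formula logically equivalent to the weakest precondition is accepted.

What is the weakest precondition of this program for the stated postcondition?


Working backward. After the program, the postcondition (!r) || (!(!s)) must hold; in canonical form it is (!r) || s.
Before s := !s: (!r) || (!s)
Before x := s: (!r) || (!s)
Answer: WP = (!r) || (!s)


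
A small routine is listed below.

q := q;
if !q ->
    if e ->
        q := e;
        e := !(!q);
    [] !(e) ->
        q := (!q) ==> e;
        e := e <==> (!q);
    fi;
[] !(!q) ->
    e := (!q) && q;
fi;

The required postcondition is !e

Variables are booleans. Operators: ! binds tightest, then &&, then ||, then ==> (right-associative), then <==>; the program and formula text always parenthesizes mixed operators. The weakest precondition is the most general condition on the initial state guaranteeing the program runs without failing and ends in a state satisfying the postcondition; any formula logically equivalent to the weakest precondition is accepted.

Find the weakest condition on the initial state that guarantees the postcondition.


Working backward. After the program, !e must hold.
Then branch requires (e ==> (!e)) && ((!e) ==> (!(e <==> (!((!q) ==> e))))); else branch requires true.
Before the if: (!q) ==> ((e ==> (!e)) && ((!e) ==> (!(e <==> (!((!q) ==> e))))))
Before q := q: (!q) ==> ((e ==> (!e)) && ((!e) ==> (!(e <==> (!((!q) ==> e))))))
Answer: WP = (!q) ==> ((e ==> (!e)) && ((!e) ==> (!(e <==> (!((!q) ==> e))))))


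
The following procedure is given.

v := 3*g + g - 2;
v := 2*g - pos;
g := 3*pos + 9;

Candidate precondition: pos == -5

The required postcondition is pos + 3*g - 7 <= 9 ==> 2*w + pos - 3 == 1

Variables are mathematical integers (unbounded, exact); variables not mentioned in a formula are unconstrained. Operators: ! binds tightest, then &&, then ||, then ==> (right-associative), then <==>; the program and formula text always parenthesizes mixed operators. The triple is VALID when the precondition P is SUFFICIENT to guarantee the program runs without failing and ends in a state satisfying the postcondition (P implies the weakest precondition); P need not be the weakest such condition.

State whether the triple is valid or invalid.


Working backward. After the program, the postcondition pos + 3*g - 7 <= 9 ==> 2*w + pos - 3 == 1 must hold; in canonical form it is 3*g + pos <= 16 ==> pos + 2*w == 4.
Before g := 3*pos + 9: 10*pos <= -11 ==> pos + 2*w == 4
Before v := 2*g - pos: 10*pos <= -11 ==> pos + 2*w == 4
Before v := 3*g + g - 2: 10*pos <= -11 ==> pos + 2*w == 4
The weakest precondition is 10*pos <= -11 ==> pos + 2*w == 4.
Check whether pos == -5 implies it.
Countermodel: at the initial state pos = -5, w = 0, the precondition holds but the weakest precondition fails.
Answer: invalid


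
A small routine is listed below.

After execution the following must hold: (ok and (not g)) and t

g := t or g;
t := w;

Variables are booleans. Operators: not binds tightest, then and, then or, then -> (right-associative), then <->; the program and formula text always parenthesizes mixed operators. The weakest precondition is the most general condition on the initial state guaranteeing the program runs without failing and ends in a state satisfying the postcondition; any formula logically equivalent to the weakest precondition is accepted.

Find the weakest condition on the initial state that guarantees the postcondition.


Working backward. After the program, the postcondition (ok and (not g)) and t must hold; in canonical form it is ok and (not g) and t.
Before t := w: ok and (not g) and w
Before g := t or g: ok and (not (t or g)) and w
Answer: WP = ok and (not (t or g)) and w


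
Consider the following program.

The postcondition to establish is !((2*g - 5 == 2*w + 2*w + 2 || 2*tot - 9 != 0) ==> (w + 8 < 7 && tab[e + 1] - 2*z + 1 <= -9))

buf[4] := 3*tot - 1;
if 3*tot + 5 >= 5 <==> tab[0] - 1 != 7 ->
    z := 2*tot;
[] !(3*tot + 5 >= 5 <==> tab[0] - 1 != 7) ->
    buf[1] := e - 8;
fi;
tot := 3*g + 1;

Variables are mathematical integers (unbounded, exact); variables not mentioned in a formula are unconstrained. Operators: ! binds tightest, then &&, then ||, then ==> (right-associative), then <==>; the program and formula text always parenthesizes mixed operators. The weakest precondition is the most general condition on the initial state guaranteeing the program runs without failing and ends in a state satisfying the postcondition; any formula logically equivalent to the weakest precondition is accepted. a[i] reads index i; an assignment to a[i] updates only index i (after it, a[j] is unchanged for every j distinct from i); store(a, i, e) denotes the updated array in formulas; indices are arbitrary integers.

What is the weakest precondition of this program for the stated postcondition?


Working backward. After the program, the postcondition !((2*g - 5 == 2*w + 2*w + 2 || 2*tot - 9 != 0) ==> (w + 8 < 7 && tab[e + 1] - 2*z + 1 <= -9)) must hold; in canonical form it is !((2*g == 4*w + 7 || 2*tot != 9) ==> (w < -1 && tab[e + 1] <= 2*z - 10)).
Before tot := 3*g + 1: !((2*g == 4*w + 7 || 6*g != 7) ==> (w < -1 && tab[e + 1] <= 2*z - 10))
Then branch requires !((2*g == 4*w + 7 || 6*g != 7) ==> (w < -1 && tab[e + 1] <= 4*tot - 10)); else branch requires !((2*g == 4*w + 7 || 6*g != 7) ==> (w < -1 && tab[e + 1] <= 2*z - 10)).
Before the if: ((3*tot >= 0 <==> tab[0] != 8) ==> (!((2*g == 4*w + 7 || 6*g != 7) ==> (w < -1 && tab[e + 1] <= 4*tot - 10)))) && ((!(3*tot >= 0 <==> tab[0] != 8)) ==> (!((2*g == 4*w + 7 || 6*g != 7) ==> (w < -1 && tab[e + 1] <= 2*z - 10))))
Before buf[4] := 3*tot - 1: ((3*tot >= 0 <==> tab[0] != 8) ==> (!((2*g == 4*w + 7 || 6*g != 7) ==> (w < -1 && tab[e + 1] <= 4*tot - 10)))) && ((!(3*tot >= 0 <==> tab[0] != 8)) ==> (!((2*g == 4*w + 7 || 6*g != 7) ==> (w < -1 && tab[e + 1] <= 2*z - 10))))
Answer: WP = ((3*tot >= 0 <==> tab[0] != 8) ==> (!((2*g == 4*w + 7 || 6*g != 7) ==> (w < -1 && tab[e + 1] <= 4*tot - 10)))) && ((!(3*tot >= 0 <==> tab[0] != 8)) ==> (!((2*g == 4*w + 7 || 6*g != 7) ==> (w < -1 && tab[e + 1] <= 2*z - 10))))


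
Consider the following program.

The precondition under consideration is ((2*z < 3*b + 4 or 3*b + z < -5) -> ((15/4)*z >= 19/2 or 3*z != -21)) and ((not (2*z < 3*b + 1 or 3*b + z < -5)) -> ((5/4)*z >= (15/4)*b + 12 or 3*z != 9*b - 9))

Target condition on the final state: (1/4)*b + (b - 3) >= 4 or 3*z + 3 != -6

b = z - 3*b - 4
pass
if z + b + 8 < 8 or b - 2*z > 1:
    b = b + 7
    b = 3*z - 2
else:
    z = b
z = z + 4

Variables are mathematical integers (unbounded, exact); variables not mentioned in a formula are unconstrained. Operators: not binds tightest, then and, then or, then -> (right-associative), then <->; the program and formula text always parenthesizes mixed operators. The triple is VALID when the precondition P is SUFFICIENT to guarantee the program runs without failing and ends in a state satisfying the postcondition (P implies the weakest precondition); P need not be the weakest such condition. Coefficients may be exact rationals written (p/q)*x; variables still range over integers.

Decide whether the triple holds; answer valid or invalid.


Working backward. After the program, the postcondition (1/4)*b + (b - 3) >= 4 or 3*z + 3 != -6 must hold; in canonical form it is (5/4)*b >= 7 or 3*z != -9.
Before z := z + 4: (5/4)*b >= 7 or 3*z != -21
Then branch requires (15/4)*z >= 19/2 or 3*z != -21; else branch requires (5/4)*b >= 7 or 3*b != -21.
Before the if: ((b + z < 0 or b > 2*z + 1) -> ((15/4)*z >= 19/2 or 3*z != -21)) and ((not (b + z < 0 or b > 2*z + 1)) -> ((5/4)*b >= 7 or 3*b != -21))
Before skip: ((b + z < 0 or b > 2*z + 1) -> ((15/4)*z >= 19/2 or 3*z != -21)) and ((not (b + z < 0 or b > 2*z + 1)) -> ((5/4)*b >= 7 or 3*b != -21))
Before b := z - 3*b - 4: ((2*z < 3*b + 4 or 3*b + z < -5) -> ((15/4)*z >= 19/2 or 3*z != -21)) and ((not (2*z < 3*b + 4 or 3*b + z < -5)) -> ((5/4)*z >= (15/4)*b + 12 or 3*z != 9*b - 9))
The weakest precondition is ((2*z < 3*b + 4 or 3*b + z < -5) -> ((15/4)*z >= 19/2 or 3*z != -21)) and ((not (2*z < 3*b + 4 or 3*b + z < -5)) -> ((5/4)*z >= (15/4)*b + 12 or 3*z != 9*b - 9)).
Check whether ((2*z < 3*b + 4 or 3*b + z < -5) -> ((15/4)*z >= 19/2 or 3*z != -21)) and ((not (2*z < 3*b + 1 or 3*b + z < -5)) -> ((5/4)*z >= (15/4)*b + 12 or 3*z != 9*b - 9)) implies it.
Every state satisfying the precondition satisfies the weakest precondition: the implication holds.
Answer: valid


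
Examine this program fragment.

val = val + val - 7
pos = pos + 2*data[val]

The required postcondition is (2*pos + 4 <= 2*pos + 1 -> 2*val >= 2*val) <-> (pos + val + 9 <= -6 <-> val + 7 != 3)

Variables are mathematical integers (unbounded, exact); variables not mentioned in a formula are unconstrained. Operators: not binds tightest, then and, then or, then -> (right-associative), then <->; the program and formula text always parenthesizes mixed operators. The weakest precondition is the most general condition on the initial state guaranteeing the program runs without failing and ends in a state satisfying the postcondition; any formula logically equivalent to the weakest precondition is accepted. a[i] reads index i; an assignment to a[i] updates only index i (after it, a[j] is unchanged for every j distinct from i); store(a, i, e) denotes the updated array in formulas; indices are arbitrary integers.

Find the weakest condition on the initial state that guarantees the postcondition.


Working backward. After the program, the postcondition (2*pos + 4 <= 2*pos + 1 -> 2*val >= 2*val) <-> (pos + val + 9 <= -6 <-> val + 7 != 3) must hold; in canonical form it is pos + val <= -15 <-> val != -4.
Before pos := pos + 2*data[val]: 2*data[val] + pos + val <= -15 <-> val != -4
Before val := val + val - 7: 2*data[2*val - 7] + pos + 2*val <= -8 <-> 2*val != 3
Answer: WP = 2*data[2*val - 7] + pos + 2*val <= -8 <-> 2*val != 3
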